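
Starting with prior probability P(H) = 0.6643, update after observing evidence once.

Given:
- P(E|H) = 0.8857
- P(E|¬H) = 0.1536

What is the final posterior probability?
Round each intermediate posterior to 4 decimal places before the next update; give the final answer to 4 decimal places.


Sequential Bayesian updating:

Initial prior: P(H) = 0.6643

Update 1:
  P(E) = 0.8857 × 0.6643 + 0.1536 × 0.3357 = 0.58837051 + 0.05156352 = 0.63993403
  P(H|E) = 0.58837051 / 0.63993403 = 0.9194

Final posterior: 0.9194


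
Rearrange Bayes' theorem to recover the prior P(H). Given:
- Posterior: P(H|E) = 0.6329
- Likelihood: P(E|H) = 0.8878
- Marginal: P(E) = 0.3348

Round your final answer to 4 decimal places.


From Bayes' theorem: P(H|E) = P(E|H) × P(H) / P(E)

Rearranging for P(H):
P(H) = P(H|E) × P(E) / P(E|H)
     = 0.6329 × 0.3348 / 0.8878
     = 0.21189492 / 0.8878
     = 0.2387


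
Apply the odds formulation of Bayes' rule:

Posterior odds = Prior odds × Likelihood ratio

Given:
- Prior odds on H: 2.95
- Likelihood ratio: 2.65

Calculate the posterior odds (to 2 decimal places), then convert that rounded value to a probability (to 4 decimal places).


Step 1: Calculate posterior odds
Posterior odds = Prior odds × LR
               = 2.95 × 2.65
               = 7.82

Step 2: Convert to probability
P(H|E) = Posterior odds / (1 + Posterior odds)
       = 7.82 / (1 + 7.82)
       = 7.82 / 8.82
       = 0.8866

The evidence increased P(H) from 0.7468 to 0.8866.


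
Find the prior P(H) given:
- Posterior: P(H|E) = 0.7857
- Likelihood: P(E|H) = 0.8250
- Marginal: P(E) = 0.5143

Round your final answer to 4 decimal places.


From Bayes' theorem: P(H|E) = P(E|H) × P(H) / P(E)

Rearranging for P(H):
P(H) = P(H|E) × P(E) / P(E|H)
     = 0.7857 × 0.5143 / 0.8250
     = 0.40408551 / 0.8250
     = 0.4898


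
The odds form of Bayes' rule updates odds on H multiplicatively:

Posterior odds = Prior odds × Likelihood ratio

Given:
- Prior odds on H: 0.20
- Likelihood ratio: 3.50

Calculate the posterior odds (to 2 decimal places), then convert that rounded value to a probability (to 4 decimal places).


Step 1: Calculate posterior odds
Posterior odds = Prior odds × LR
               = 0.20 × 3.50
               = 0.70

Step 2: Convert to probability
P(H|E) = Posterior odds / (1 + Posterior odds)
       = 0.70 / (1 + 0.70)
       = 0.70 / 1.70
       = 0.4118

The evidence increased P(H) from 0.1667 to 0.4118.


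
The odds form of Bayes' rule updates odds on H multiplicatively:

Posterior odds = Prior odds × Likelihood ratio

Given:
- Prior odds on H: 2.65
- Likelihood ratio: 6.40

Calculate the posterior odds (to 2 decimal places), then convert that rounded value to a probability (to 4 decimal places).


Step 1: Calculate posterior odds
Posterior odds = Prior odds × LR
               = 2.65 × 6.40
               = 16.96

Step 2: Convert to probability
P(H|E) = Posterior odds / (1 + Posterior odds)
       = 16.96 / (1 + 16.96)
       = 16.96 / 17.96
       = 0.9443

The evidence increased P(H) from 0.7260 to 0.9443.


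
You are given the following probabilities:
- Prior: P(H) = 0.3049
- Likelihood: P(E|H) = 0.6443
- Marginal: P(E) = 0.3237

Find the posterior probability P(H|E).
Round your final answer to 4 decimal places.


Using Bayes' theorem:

P(H|E) = P(E|H) × P(H) / P(E)
       = 0.6443 × 0.3049 / 0.3237
       = 0.19644707 / 0.3237
       = 0.6069

The evidence strengthens our belief in H.
Prior: 0.3049 → Posterior: 0.6069


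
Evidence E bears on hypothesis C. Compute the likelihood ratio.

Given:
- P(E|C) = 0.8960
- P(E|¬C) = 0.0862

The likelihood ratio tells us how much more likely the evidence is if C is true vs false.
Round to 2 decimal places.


Likelihood Ratio (LR) = P(E|C) / P(E|¬C)

LR = 0.8960 / 0.0862
   = 10.39

The evidence is 10.39 times more likely if C is true than if C is false.
LR > 1, so observing E raises the odds in favor of C.


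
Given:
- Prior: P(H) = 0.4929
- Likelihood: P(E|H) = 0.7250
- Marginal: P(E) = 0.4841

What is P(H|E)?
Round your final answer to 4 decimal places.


Using Bayes' theorem:

P(H|E) = P(E|H) × P(H) / P(E)
       = 0.7250 × 0.4929 / 0.4841
       = 0.35735250 / 0.4841
       = 0.7382

The evidence strengthens our belief in H.
Prior: 0.4929 → Posterior: 0.7382


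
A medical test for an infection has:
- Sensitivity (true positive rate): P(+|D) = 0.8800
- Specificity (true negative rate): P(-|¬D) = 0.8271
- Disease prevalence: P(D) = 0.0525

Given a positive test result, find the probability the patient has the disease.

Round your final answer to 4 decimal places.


Let D = has disease, + = positive test

Given:
- P(D) = 0.0525 (prevalence)
- P(+|D) = 0.8800 (sensitivity)
- P(-|¬D) = 0.8271 (specificity)
- P(+|¬D) = 0.1729 (false positive rate = 1 - specificity)

Step 1: Find P(+)
P(+) = P(+|D)P(D) + P(+|¬D)P(¬D)
     = 0.8800 × 0.0525 + 0.1729 × 0.9475
     = 0.04620000 + 0.16382275
     = 0.21002275

Step 2: Apply Bayes' theorem for P(D|+)
P(D|+) = P(+|D)P(D) / P(+)
       = 0.04620000 / 0.21002275
       = 0.2200


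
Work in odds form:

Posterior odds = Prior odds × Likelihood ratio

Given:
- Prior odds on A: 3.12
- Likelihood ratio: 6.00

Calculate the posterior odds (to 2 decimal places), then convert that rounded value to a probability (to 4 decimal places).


Step 1: Calculate posterior odds
Posterior odds = Prior odds × LR
               = 3.12 × 6.00
               = 18.72

Step 2: Convert to probability
P(A|E) = Posterior odds / (1 + Posterior odds)
       = 18.72 / (1 + 18.72)
       = 18.72 / 19.72
       = 0.9493

The evidence increased P(A) from 0.7573 to 0.9493.


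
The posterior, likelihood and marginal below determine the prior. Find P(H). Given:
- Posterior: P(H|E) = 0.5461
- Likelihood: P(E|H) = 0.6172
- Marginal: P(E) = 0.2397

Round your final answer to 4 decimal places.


From Bayes' theorem: P(H|E) = P(E|H) × P(H) / P(E)

Rearranging for P(H):
P(H) = P(H|E) × P(E) / P(E|H)
     = 0.5461 × 0.2397 / 0.6172
     = 0.13090017 / 0.6172
     = 0.2121


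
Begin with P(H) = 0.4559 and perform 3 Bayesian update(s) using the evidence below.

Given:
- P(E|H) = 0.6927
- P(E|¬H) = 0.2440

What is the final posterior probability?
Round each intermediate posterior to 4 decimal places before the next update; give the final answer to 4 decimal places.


Sequential Bayesian updating:

Initial prior: P(H) = 0.4559

Update 1:
  P(E) = 0.6927 × 0.4559 + 0.2440 × 0.5441 = 0.31580193 + 0.13276040 = 0.44856233
  P(H|E) = 0.31580193 / 0.44856233 = 0.7040

Update 2:
  P(E) = 0.6927 × 0.7040 + 0.2440 × 0.2960 = 0.48766080 + 0.07222400 = 0.55988480
  P(H|E) = 0.48766080 / 0.55988480 = 0.8710

Update 3:
  P(E) = 0.6927 × 0.8710 + 0.2440 × 0.1290 = 0.60334170 + 0.03147600 = 0.63481770
  P(H|E) = 0.60334170 / 0.63481770 = 0.9504

Final posterior: 0.9504


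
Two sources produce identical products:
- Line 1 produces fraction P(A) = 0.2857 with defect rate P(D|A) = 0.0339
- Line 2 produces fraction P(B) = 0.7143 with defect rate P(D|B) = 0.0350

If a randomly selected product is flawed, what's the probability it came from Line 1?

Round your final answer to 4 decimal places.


Let A = from Line 1, D = flawed

Given:
- P(A) = 0.2857, P(B) = 0.7143
- P(D|A) = 0.0339, P(D|B) = 0.0350

Step 1: Find P(D)
P(D) = P(D|A)P(A) + P(D|B)P(B)
     = 0.0339 × 0.2857 + 0.0350 × 0.7143
     = 0.00968523 + 0.02500050
     = 0.03468573

Step 2: Apply Bayes' theorem
P(A|D) = P(D|A)P(A) / P(D)
       = 0.00968523 / 0.03468573
       = 0.2792


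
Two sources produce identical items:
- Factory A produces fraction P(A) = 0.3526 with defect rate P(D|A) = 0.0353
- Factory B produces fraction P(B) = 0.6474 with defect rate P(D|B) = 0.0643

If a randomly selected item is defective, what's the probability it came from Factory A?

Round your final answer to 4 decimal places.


Let A = from Factory A, D = defective

Given:
- P(A) = 0.3526, P(B) = 0.6474
- P(D|A) = 0.0353, P(D|B) = 0.0643

Step 1: Find P(D)
P(D) = P(D|A)P(A) + P(D|B)P(B)
     = 0.0353 × 0.3526 + 0.0643 × 0.6474
     = 0.01244678 + 0.04162782
     = 0.05407460

Step 2: Apply Bayes' theorem
P(A|D) = P(D|A)P(A) / P(D)
       = 0.01244678 / 0.05407460
       = 0.2302


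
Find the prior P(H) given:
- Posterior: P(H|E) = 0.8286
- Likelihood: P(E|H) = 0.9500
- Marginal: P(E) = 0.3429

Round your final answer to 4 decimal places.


From Bayes' theorem: P(H|E) = P(E|H) × P(H) / P(E)

Rearranging for P(H):
P(H) = P(H|E) × P(E) / P(E|H)
     = 0.8286 × 0.3429 / 0.9500
     = 0.28412694 / 0.9500
     = 0.2991


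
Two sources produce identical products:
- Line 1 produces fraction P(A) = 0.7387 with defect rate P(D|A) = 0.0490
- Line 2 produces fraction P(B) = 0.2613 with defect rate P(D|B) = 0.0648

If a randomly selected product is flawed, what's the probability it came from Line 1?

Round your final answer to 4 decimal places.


Let A = from Line 1, D = flawed

Given:
- P(A) = 0.7387, P(B) = 0.2613
- P(D|A) = 0.0490, P(D|B) = 0.0648

Step 1: Find P(D)
P(D) = P(D|A)P(A) + P(D|B)P(B)
     = 0.0490 × 0.7387 + 0.0648 × 0.2613
     = 0.03619630 + 0.01693224
     = 0.05312854

Step 2: Apply Bayes' theorem
P(A|D) = P(D|A)P(A) / P(D)
       = 0.03619630 / 0.05312854
       = 0.6813


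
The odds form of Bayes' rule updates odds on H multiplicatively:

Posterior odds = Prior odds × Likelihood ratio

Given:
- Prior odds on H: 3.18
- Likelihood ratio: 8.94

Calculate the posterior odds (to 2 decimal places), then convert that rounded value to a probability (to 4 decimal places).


Step 1: Calculate posterior odds
Posterior odds = Prior odds × LR
               = 3.18 × 8.94
               = 28.43

Step 2: Convert to probability
P(H|E) = Posterior odds / (1 + Posterior odds)
       = 28.43 / (1 + 28.43)
       = 28.43 / 29.43
       = 0.9660

The evidence increased P(H) from 0.7608 to 0.9660.


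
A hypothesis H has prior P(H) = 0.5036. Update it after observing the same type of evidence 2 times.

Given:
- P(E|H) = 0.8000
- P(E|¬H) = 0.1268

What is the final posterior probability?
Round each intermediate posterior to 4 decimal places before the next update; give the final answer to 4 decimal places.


Sequential Bayesian updating:

Initial prior: P(H) = 0.5036

Update 1:
  P(E) = 0.8000 × 0.5036 + 0.1268 × 0.4964 = 0.40288000 + 0.06294352 = 0.46582352
  P(H|E) = 0.40288000 / 0.46582352 = 0.8649

Update 2:
  P(E) = 0.8000 × 0.8649 + 0.1268 × 0.1351 = 0.69192000 + 0.01713068 = 0.70905068
  P(H|E) = 0.69192000 / 0.70905068 = 0.9758

Final posterior: 0.9758


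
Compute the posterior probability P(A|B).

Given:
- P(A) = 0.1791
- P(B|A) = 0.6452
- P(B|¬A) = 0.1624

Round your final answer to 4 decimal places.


Bayes' theorem: P(A|B) = P(B|A) × P(A) / P(B)

Step 1: Calculate P(B) using law of total probability
P(B) = P(B|A)P(A) + P(B|¬A)P(¬A)
     = 0.6452 × 0.1791 + 0.1624 × 0.8209
     = 0.11555532 + 0.13331416
     = 0.24886948

Step 2: Apply Bayes' theorem
P(A|B) = P(B|A) × P(A) / P(B)
       = 0.11555532 / 0.24886948
       = 0.4643


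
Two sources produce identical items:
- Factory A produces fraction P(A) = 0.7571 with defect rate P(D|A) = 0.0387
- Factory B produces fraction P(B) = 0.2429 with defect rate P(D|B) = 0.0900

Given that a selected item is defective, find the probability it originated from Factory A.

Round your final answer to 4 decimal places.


Let A = from Factory A, D = defective

Given:
- P(A) = 0.7571, P(B) = 0.2429
- P(D|A) = 0.0387, P(D|B) = 0.0900

Step 1: Find P(D)
P(D) = P(D|A)P(A) + P(D|B)P(B)
     = 0.0387 × 0.7571 + 0.0900 × 0.2429
     = 0.02929977 + 0.02186100
     = 0.05116077

Step 2: Apply Bayes' theorem
P(A|D) = P(D|A)P(A) / P(D)
       = 0.02929977 / 0.05116077
       = 0.5727


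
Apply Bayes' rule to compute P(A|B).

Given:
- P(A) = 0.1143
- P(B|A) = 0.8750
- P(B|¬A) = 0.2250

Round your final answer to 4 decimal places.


Bayes' theorem: P(A|B) = P(B|A) × P(A) / P(B)

Step 1: Calculate P(B) using law of total probability
P(B) = P(B|A)P(A) + P(B|¬A)P(¬A)
     = 0.8750 × 0.1143 + 0.2250 × 0.8857
     = 0.10001250 + 0.19928250
     = 0.29929500

Step 2: Apply Bayes' theorem
P(A|B) = P(B|A) × P(A) / P(B)
       = 0.10001250 / 0.29929500
       = 0.3342


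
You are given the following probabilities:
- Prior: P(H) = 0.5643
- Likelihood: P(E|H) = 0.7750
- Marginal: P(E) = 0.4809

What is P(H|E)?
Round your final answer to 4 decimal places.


Using Bayes' theorem:

P(H|E) = P(E|H) × P(H) / P(E)
       = 0.7750 × 0.5643 / 0.4809
       = 0.43733250 / 0.4809
       = 0.9094

The evidence strengthens our belief in H.
Prior: 0.5643 → Posterior: 0.9094


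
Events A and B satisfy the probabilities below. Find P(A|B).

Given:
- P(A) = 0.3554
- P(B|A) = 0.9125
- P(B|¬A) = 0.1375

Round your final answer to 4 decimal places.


Bayes' theorem: P(A|B) = P(B|A) × P(A) / P(B)

Step 1: Calculate P(B) using law of total probability
P(B) = P(B|A)P(A) + P(B|¬A)P(¬A)
     = 0.9125 × 0.3554 + 0.1375 × 0.6446
     = 0.32430250 + 0.08863250
     = 0.41293500

Step 2: Apply Bayes' theorem
P(A|B) = P(B|A) × P(A) / P(B)
       = 0.32430250 / 0.41293500
       = 0.7854


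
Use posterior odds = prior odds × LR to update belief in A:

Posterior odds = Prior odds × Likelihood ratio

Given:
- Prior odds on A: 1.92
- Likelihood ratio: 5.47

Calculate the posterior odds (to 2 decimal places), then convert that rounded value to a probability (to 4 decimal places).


Step 1: Calculate posterior odds
Posterior odds = Prior odds × LR
               = 1.92 × 5.47
               = 10.50

Step 2: Convert to probability
P(A|E) = Posterior odds / (1 + Posterior odds)
       = 10.50 / (1 + 10.50)
       = 10.50 / 11.50
       = 0.9130

The evidence increased P(A) from 0.6575 to 0.9130.


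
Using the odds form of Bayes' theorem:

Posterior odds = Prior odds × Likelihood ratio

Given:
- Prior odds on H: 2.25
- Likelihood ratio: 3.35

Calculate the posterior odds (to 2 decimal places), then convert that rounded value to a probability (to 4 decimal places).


Step 1: Calculate posterior odds
Posterior odds = Prior odds × LR
               = 2.25 × 3.35
               = 7.54

Step 2: Convert to probability
P(H|E) = Posterior odds / (1 + Posterior odds)
       = 7.54 / (1 + 7.54)
       = 7.54 / 8.54
       = 0.8829

The evidence increased P(H) from 0.6923 to 0.8829.


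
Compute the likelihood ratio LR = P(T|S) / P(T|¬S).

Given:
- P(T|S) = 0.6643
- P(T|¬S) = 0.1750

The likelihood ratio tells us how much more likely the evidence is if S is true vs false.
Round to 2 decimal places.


Likelihood Ratio (LR) = P(T|S) / P(T|¬S)

LR = 0.6643 / 0.1750
   = 3.80

The evidence is 3.80 times more likely if S is true than if S is false.
Because LR exceeds 1, T is evidence for S.


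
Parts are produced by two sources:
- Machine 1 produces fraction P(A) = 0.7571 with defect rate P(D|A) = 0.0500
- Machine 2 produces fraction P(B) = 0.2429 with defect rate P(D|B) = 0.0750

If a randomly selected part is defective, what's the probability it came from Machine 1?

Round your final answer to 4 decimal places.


Let A = from Machine 1, D = defective

Given:
- P(A) = 0.7571, P(B) = 0.2429
- P(D|A) = 0.0500, P(D|B) = 0.0750

Step 1: Find P(D)
P(D) = P(D|A)P(A) + P(D|B)P(B)
     = 0.0500 × 0.7571 + 0.0750 × 0.2429
     = 0.03785500 + 0.01821750
     = 0.05607250

Step 2: Apply Bayes' theorem
P(A|D) = P(D|A)P(A) / P(D)
       = 0.03785500 / 0.05607250
       = 0.6751


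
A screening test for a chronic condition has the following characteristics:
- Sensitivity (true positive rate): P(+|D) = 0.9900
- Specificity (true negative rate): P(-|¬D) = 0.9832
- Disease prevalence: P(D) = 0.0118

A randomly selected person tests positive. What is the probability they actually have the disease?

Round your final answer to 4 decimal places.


Let D = has disease, + = positive test

Given:
- P(D) = 0.0118 (prevalence)
- P(+|D) = 0.9900 (sensitivity)
- P(-|¬D) = 0.9832 (specificity)
- P(+|¬D) = 0.0168 (false positive rate = 1 - specificity)

Step 1: Find P(+)
P(+) = P(+|D)P(D) + P(+|¬D)P(¬D)
     = 0.9900 × 0.0118 + 0.0168 × 0.9882
     = 0.01168200 + 0.01660176
     = 0.02828376

Step 2: Apply Bayes' theorem for P(D|+)
P(D|+) = P(+|D)P(D) / P(+)
       = 0.01168200 / 0.02828376
       = 0.4130


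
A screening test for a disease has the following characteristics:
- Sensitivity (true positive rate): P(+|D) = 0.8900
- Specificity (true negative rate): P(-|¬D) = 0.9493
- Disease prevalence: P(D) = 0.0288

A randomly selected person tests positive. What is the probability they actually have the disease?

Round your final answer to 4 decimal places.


Let D = has disease, + = positive test

Given:
- P(D) = 0.0288 (prevalence)
- P(+|D) = 0.8900 (sensitivity)
- P(-|¬D) = 0.9493 (specificity)
- P(+|¬D) = 0.0507 (false positive rate = 1 - specificity)

Step 1: Find P(+)
P(+) = P(+|D)P(D) + P(+|¬D)P(¬D)
     = 0.8900 × 0.0288 + 0.0507 × 0.9712
     = 0.02563200 + 0.04923984
     = 0.07487184

Step 2: Apply Bayes' theorem for P(D|+)
P(D|+) = P(+|D)P(D) / P(+)
       = 0.02563200 / 0.07487184
       = 0.3423


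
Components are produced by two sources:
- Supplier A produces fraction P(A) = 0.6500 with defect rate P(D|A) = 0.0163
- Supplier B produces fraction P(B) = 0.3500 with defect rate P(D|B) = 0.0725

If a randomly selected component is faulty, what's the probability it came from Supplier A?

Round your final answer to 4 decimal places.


Let A = from Supplier A, D = faulty

Given:
- P(A) = 0.6500, P(B) = 0.3500
- P(D|A) = 0.0163, P(D|B) = 0.0725

Step 1: Find P(D)
P(D) = P(D|A)P(A) + P(D|B)P(B)
     = 0.0163 × 0.6500 + 0.0725 × 0.3500
     = 0.01059500 + 0.02537500
     = 0.03597000

Step 2: Apply Bayes' theorem
P(A|D) = P(D|A)P(A) / P(D)
       = 0.01059500 / 0.03597000
       = 0.2946


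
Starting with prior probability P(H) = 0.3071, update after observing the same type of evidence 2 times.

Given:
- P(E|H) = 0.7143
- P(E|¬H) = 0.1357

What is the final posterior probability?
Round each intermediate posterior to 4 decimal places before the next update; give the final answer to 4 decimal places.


Sequential Bayesian updating:

Initial prior: P(H) = 0.3071

Update 1:
  P(E) = 0.7143 × 0.3071 + 0.1357 × 0.6929 = 0.21936153 + 0.09402653 = 0.31338806
  P(H|E) = 0.21936153 / 0.31338806 = 0.7000

Update 2:
  P(E) = 0.7143 × 0.7000 + 0.1357 × 0.3000 = 0.50001000 + 0.04071000 = 0.54072000
  P(H|E) = 0.50001000 / 0.54072000 = 0.9247

Final posterior: 0.9247


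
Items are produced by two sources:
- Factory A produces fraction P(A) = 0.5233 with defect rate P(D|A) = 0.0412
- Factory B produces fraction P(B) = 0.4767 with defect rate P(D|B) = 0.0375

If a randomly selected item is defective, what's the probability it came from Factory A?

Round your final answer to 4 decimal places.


Let A = from Factory A, D = defective

Given:
- P(A) = 0.5233, P(B) = 0.4767
- P(D|A) = 0.0412, P(D|B) = 0.0375

Step 1: Find P(D)
P(D) = P(D|A)P(A) + P(D|B)P(B)
     = 0.0412 × 0.5233 + 0.0375 × 0.4767
     = 0.02155996 + 0.01787625
     = 0.03943621

Step 2: Apply Bayes' theorem
P(A|D) = P(D|A)P(A) / P(D)
       = 0.02155996 / 0.03943621
       = 0.5467


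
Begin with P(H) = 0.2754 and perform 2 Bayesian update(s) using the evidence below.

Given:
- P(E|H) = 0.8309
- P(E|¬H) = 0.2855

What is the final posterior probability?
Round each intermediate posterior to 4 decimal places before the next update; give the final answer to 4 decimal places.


Sequential Bayesian updating:

Initial prior: P(H) = 0.2754

Update 1:
  P(E) = 0.8309 × 0.2754 + 0.2855 × 0.7246 = 0.22882986 + 0.20687330 = 0.43570316
  P(H|E) = 0.22882986 / 0.43570316 = 0.5252

Update 2:
  P(E) = 0.8309 × 0.5252 + 0.2855 × 0.4748 = 0.43638868 + 0.13555540 = 0.57194408
  P(H|E) = 0.43638868 / 0.57194408 = 0.7630

Final posterior: 0.7630


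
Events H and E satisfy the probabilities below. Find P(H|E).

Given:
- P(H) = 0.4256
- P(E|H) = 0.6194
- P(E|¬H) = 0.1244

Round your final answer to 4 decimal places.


Bayes' theorem: P(H|E) = P(E|H) × P(H) / P(E)

Step 1: Calculate P(E) using law of total probability
P(E) = P(E|H)P(H) + P(E|¬H)P(¬H)
     = 0.6194 × 0.4256 + 0.1244 × 0.5744
     = 0.26361664 + 0.07145536
     = 0.33507200

Step 2: Apply Bayes' theorem
P(H|E) = P(E|H) × P(H) / P(E)
       = 0.26361664 / 0.33507200
       = 0.7867


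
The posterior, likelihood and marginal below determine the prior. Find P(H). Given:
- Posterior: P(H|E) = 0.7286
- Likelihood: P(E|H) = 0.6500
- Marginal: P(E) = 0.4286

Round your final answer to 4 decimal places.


From Bayes' theorem: P(H|E) = P(E|H) × P(H) / P(E)

Rearranging for P(H):
P(H) = P(H|E) × P(E) / P(E|H)
     = 0.7286 × 0.4286 / 0.6500
     = 0.31227796 / 0.6500
     = 0.4804


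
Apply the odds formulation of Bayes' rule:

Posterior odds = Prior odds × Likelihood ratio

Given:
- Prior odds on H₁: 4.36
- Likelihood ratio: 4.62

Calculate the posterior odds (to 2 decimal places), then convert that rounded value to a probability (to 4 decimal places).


Step 1: Calculate posterior odds
Posterior odds = Prior odds × LR
               = 4.36 × 4.62
               = 20.14

Step 2: Convert to probability
P(H₁|E) = Posterior odds / (1 + Posterior odds)
       = 20.14 / (1 + 20.14)
       = 20.14 / 21.14
       = 0.9527

The evidence increased P(H₁) from 0.8134 to 0.9527.


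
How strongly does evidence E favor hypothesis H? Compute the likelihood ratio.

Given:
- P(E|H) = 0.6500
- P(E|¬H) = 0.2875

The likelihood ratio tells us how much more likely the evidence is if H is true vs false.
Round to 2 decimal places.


Likelihood Ratio (LR) = P(E|H) / P(E|¬H)

LR = 0.6500 / 0.2875
   = 2.26

The evidence is 2.26 times more likely if H is true than if H is false.
Since LR > 1, the evidence supports H over ¬H.


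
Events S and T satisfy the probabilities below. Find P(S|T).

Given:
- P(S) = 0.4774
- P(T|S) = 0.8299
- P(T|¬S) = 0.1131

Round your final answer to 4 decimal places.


Bayes' theorem: P(S|T) = P(T|S) × P(S) / P(T)

Step 1: Calculate P(T) using law of total probability
P(T) = P(T|S)P(S) + P(T|¬S)P(¬S)
     = 0.8299 × 0.4774 + 0.1131 × 0.5226
     = 0.39619426 + 0.05910606
     = 0.45530032

Step 2: Apply Bayes' theorem
P(S|T) = P(T|S) × P(S) / P(T)
       = 0.39619426 / 0.45530032
       = 0.8702


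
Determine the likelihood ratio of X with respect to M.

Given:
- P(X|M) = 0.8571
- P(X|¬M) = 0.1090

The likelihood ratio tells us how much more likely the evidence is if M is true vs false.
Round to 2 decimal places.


Likelihood Ratio (LR) = P(X|M) / P(X|¬M)

LR = 0.8571 / 0.1090
   = 7.86

The evidence is 7.86 times more likely if M is true than if M is false.
LR > 1, so observing X raises the odds in favor of M.


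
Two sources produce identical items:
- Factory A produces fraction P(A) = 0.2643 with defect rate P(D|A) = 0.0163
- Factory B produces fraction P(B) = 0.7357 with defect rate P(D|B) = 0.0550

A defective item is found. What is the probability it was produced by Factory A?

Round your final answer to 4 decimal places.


Let A = from Factory A, D = defective

Given:
- P(A) = 0.2643, P(B) = 0.7357
- P(D|A) = 0.0163, P(D|B) = 0.0550

Step 1: Find P(D)
P(D) = P(D|A)P(A) + P(D|B)P(B)
     = 0.0163 × 0.2643 + 0.0550 × 0.7357
     = 0.00430809 + 0.04046350
     = 0.04477159

Step 2: Apply Bayes' theorem
P(A|D) = P(D|A)P(A) / P(D)
       = 0.00430809 / 0.04477159
       = 0.0962


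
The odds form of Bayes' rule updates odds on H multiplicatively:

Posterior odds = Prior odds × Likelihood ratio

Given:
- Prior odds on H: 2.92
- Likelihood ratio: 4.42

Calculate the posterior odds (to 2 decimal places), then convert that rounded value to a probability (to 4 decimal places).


Step 1: Calculate posterior odds
Posterior odds = Prior odds × LR
               = 2.92 × 4.42
               = 12.91

Step 2: Convert to probability
P(H|E) = Posterior odds / (1 + Posterior odds)
       = 12.91 / (1 + 12.91)
       = 12.91 / 13.91
       = 0.9281

The evidence increased P(H) from 0.7449 to 0.9281.


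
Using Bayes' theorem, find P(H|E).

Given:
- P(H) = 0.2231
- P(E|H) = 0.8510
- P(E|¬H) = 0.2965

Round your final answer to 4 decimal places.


Bayes' theorem: P(H|E) = P(E|H) × P(H) / P(E)

Step 1: Calculate P(E) using law of total probability
P(E) = P(E|H)P(H) + P(E|¬H)P(¬H)
     = 0.8510 × 0.2231 + 0.2965 × 0.7769
     = 0.18985810 + 0.23035085
     = 0.42020895

Step 2: Apply Bayes' theorem
P(H|E) = P(E|H) × P(H) / P(E)
       = 0.18985810 / 0.42020895
       = 0.4518


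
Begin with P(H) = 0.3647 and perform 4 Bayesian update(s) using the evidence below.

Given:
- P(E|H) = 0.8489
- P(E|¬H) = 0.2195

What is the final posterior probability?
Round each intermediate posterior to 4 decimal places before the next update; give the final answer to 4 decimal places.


Sequential Bayesian updating:

Initial prior: P(H) = 0.3647

Update 1:
  P(E) = 0.8489 × 0.3647 + 0.2195 × 0.6353 = 0.30959383 + 0.13944835 = 0.44904218
  P(H|E) = 0.30959383 / 0.44904218 = 0.6895

Update 2:
  P(E) = 0.8489 × 0.6895 + 0.2195 × 0.3105 = 0.58531655 + 0.06815475 = 0.65347130
  P(H|E) = 0.58531655 / 0.65347130 = 0.8957

Update 3:
  P(E) = 0.8489 × 0.8957 + 0.2195 × 0.1043 = 0.76035973 + 0.02289385 = 0.78325358
  P(H|E) = 0.76035973 / 0.78325358 = 0.9708

Update 4:
  P(E) = 0.8489 × 0.9708 + 0.2195 × 0.0292 = 0.82411212 + 0.00640940 = 0.83052152
  P(H|E) = 0.82411212 / 0.83052152 = 0.9923

Final posterior: 0.9923


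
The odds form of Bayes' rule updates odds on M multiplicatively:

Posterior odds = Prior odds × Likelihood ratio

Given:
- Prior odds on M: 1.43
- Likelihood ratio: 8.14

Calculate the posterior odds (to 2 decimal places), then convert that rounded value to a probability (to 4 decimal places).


Step 1: Calculate posterior odds
Posterior odds = Prior odds × LR
               = 1.43 × 8.14
               = 11.64

Step 2: Convert to probability
P(M|E) = Posterior odds / (1 + Posterior odds)
       = 11.64 / (1 + 11.64)
       = 11.64 / 12.64
       = 0.9209

The evidence increased P(M) from 0.5885 to 0.9209.


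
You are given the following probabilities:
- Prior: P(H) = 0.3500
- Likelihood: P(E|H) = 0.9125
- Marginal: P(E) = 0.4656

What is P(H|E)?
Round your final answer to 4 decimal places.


Using Bayes' theorem:

P(H|E) = P(E|H) × P(H) / P(E)
       = 0.9125 × 0.3500 / 0.4656
       = 0.31937500 / 0.4656
       = 0.6859

The evidence strengthens our belief in H.
Prior: 0.3500 → Posterior: 0.6859


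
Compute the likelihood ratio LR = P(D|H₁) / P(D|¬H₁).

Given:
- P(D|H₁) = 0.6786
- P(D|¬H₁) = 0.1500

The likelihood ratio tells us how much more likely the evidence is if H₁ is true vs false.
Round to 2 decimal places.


Likelihood Ratio (LR) = P(D|H₁) / P(D|¬H₁)

LR = 0.6786 / 0.1500
   = 4.52

The evidence is 4.52 times more likely if H₁ is true than if H₁ is false.
Since LR > 1, the evidence supports H₁ over ¬H₁.


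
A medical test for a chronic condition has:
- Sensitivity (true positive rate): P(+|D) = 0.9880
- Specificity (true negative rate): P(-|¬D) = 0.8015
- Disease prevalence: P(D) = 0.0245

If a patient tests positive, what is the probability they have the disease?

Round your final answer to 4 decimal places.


Let D = has disease, + = positive test

Given:
- P(D) = 0.0245 (prevalence)
- P(+|D) = 0.9880 (sensitivity)
- P(-|¬D) = 0.8015 (specificity)
- P(+|¬D) = 0.1985 (false positive rate = 1 - specificity)

Step 1: Find P(+)
P(+) = P(+|D)P(D) + P(+|¬D)P(¬D)
     = 0.9880 × 0.0245 + 0.1985 × 0.9755
     = 0.02420600 + 0.19363675
     = 0.21784275

Step 2: Apply Bayes' theorem for P(D|+)
P(D|+) = P(+|D)P(D) / P(+)
       = 0.02420600 / 0.21784275
       = 0.1111


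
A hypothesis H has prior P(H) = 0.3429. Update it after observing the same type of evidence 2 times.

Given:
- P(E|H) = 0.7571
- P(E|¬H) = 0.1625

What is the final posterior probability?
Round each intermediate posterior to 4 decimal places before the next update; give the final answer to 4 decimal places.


Sequential Bayesian updating:

Initial prior: P(H) = 0.3429

Update 1:
  P(E) = 0.7571 × 0.3429 + 0.1625 × 0.6571 = 0.25960959 + 0.10677875 = 0.36638834
  P(H|E) = 0.25960959 / 0.36638834 = 0.7086

Update 2:
  P(E) = 0.7571 × 0.7086 + 0.1625 × 0.2914 = 0.53648106 + 0.04735250 = 0.58383356
  P(H|E) = 0.53648106 / 0.58383356 = 0.9189

Final posterior: 0.9189


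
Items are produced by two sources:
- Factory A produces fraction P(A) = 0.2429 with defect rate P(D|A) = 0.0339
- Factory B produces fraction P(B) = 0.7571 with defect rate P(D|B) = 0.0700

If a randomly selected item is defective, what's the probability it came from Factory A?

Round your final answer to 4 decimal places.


Let A = from Factory A, D = defective

Given:
- P(A) = 0.2429, P(B) = 0.7571
- P(D|A) = 0.0339, P(D|B) = 0.0700

Step 1: Find P(D)
P(D) = P(D|A)P(A) + P(D|B)P(B)
     = 0.0339 × 0.2429 + 0.0700 × 0.7571
     = 0.00823431 + 0.05299700
     = 0.06123131

Step 2: Apply Bayes' theorem
P(A|D) = P(D|A)P(A) / P(D)
       = 0.00823431 / 0.06123131
       = 0.1345


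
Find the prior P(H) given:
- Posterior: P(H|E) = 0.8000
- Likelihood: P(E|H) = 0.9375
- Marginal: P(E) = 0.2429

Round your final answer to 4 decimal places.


From Bayes' theorem: P(H|E) = P(E|H) × P(H) / P(E)

Rearranging for P(H):
P(H) = P(H|E) × P(E) / P(E|H)
     = 0.8000 × 0.2429 / 0.9375
     = 0.19432000 / 0.9375
     = 0.2073


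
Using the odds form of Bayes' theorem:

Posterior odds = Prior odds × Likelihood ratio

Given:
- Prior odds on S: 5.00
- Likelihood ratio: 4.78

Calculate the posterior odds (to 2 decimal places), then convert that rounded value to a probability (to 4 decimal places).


Step 1: Calculate posterior odds
Posterior odds = Prior odds × LR
               = 5.00 × 4.78
               = 23.90

Step 2: Convert to probability
P(S|E) = Posterior odds / (1 + Posterior odds)
       = 23.90 / (1 + 23.90)
       = 23.90 / 24.90
       = 0.9598

The evidence increased P(S) from 0.8333 to 0.9598.


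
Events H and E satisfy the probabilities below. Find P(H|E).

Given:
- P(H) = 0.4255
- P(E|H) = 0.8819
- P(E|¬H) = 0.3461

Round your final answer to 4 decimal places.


Bayes' theorem: P(H|E) = P(E|H) × P(H) / P(E)

Step 1: Calculate P(E) using law of total probability
P(E) = P(E|H)P(H) + P(E|¬H)P(¬H)
     = 0.8819 × 0.4255 + 0.3461 × 0.5745
     = 0.37524845 + 0.19883445
     = 0.57408290

Step 2: Apply Bayes' theorem
P(H|E) = P(E|H) × P(H) / P(E)
       = 0.37524845 / 0.57408290
       = 0.6536


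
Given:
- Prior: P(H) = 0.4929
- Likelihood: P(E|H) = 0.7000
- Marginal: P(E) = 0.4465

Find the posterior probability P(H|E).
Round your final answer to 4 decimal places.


Using Bayes' theorem:

P(H|E) = P(E|H) × P(H) / P(E)
       = 0.7000 × 0.4929 / 0.4465
       = 0.34503000 / 0.4465
       = 0.7727

The evidence strengthens our belief in H.
Prior: 0.4929 → Posterior: 0.7727


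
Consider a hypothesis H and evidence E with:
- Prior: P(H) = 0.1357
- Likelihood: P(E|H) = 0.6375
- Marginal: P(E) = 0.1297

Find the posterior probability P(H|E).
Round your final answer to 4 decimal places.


Using Bayes' theorem:

P(H|E) = P(E|H) × P(H) / P(E)
       = 0.6375 × 0.1357 / 0.1297
       = 0.08650875 / 0.1297
       = 0.6670

The evidence strengthens our belief in H.
Prior: 0.1357 → Posterior: 0.6670


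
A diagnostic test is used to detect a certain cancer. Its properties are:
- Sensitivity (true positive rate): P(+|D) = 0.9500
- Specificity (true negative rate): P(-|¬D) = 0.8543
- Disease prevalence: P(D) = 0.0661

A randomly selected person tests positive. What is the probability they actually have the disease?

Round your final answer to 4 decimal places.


Let D = has disease, + = positive test

Given:
- P(D) = 0.0661 (prevalence)
- P(+|D) = 0.9500 (sensitivity)
- P(-|¬D) = 0.8543 (specificity)
- P(+|¬D) = 0.1457 (false positive rate = 1 - specificity)

Step 1: Find P(+)
P(+) = P(+|D)P(D) + P(+|¬D)P(¬D)
     = 0.9500 × 0.0661 + 0.1457 × 0.9339
     = 0.06279500 + 0.13606923
     = 0.19886423

Step 2: Apply Bayes' theorem for P(D|+)
P(D|+) = P(+|D)P(D) / P(+)
       = 0.06279500 / 0.19886423
       = 0.3158


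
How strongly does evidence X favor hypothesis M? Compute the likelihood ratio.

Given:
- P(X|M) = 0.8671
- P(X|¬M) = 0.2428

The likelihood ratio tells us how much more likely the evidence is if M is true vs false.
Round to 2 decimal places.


Likelihood Ratio (LR) = P(X|M) / P(X|¬M)

LR = 0.8671 / 0.2428
   = 3.57

The evidence is 3.57 times more likely if M is true than if M is false.
LR > 1, so observing X raises the odds in favor of M.


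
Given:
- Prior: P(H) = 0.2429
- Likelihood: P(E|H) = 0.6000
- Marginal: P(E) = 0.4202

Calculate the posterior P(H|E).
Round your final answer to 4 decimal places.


Using Bayes' theorem:

P(H|E) = P(E|H) × P(H) / P(E)
       = 0.6000 × 0.2429 / 0.4202
       = 0.14574000 / 0.4202
       = 0.3468

The evidence strengthens our belief in H.
Prior: 0.2429 → Posterior: 0.3468


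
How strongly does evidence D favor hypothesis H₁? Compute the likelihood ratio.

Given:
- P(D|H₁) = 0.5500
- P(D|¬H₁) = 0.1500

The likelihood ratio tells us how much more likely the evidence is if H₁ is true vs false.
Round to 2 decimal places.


Likelihood Ratio (LR) = P(D|H₁) / P(D|¬H₁)

LR = 0.5500 / 0.1500
   = 3.67

The evidence is 3.67 times more likely if H₁ is true than if H₁ is false.
LR > 1, so observing D raises the odds in favor of H₁.


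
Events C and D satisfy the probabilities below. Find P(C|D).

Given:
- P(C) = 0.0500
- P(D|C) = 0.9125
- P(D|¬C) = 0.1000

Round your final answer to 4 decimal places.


Bayes' theorem: P(C|D) = P(D|C) × P(C) / P(D)

Step 1: Calculate P(D) using law of total probability
P(D) = P(D|C)P(C) + P(D|¬C)P(¬C)
     = 0.9125 × 0.0500 + 0.1000 × 0.9500
     = 0.04562500 + 0.09500000
     = 0.14062500

Step 2: Apply Bayes' theorem
P(C|D) = P(D|C) × P(C) / P(D)
       = 0.04562500 / 0.14062500
       = 0.3244


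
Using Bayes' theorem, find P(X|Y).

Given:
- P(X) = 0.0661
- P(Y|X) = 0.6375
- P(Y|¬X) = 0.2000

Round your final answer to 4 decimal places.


Bayes' theorem: P(X|Y) = P(Y|X) × P(X) / P(Y)

Step 1: Calculate P(Y) using law of total probability
P(Y) = P(Y|X)P(X) + P(Y|¬X)P(¬X)
     = 0.6375 × 0.0661 + 0.2000 × 0.9339
     = 0.04213875 + 0.18678000
     = 0.22891875

Step 2: Apply Bayes' theorem
P(X|Y) = P(Y|X) × P(X) / P(Y)
       = 0.04213875 / 0.22891875
       = 0.1841


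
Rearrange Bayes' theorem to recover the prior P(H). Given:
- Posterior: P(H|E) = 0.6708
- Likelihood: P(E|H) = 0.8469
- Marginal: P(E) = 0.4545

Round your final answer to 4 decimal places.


From Bayes' theorem: P(H|E) = P(E|H) × P(H) / P(E)

Rearranging for P(H):
P(H) = P(H|E) × P(E) / P(E|H)
     = 0.6708 × 0.4545 / 0.8469
     = 0.30487860 / 0.8469
     = 0.3600


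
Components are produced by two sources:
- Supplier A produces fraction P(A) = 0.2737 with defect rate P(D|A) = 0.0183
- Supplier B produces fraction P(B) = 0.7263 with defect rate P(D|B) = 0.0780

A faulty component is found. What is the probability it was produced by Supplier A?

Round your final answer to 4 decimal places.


Let A = from Supplier A, D = faulty

Given:
- P(A) = 0.2737, P(B) = 0.7263
- P(D|A) = 0.0183, P(D|B) = 0.0780

Step 1: Find P(D)
P(D) = P(D|A)P(A) + P(D|B)P(B)
     = 0.0183 × 0.2737 + 0.0780 × 0.7263
     = 0.00500871 + 0.05665140
     = 0.06166011

Step 2: Apply Bayes' theorem
P(A|D) = P(D|A)P(A) / P(D)
       = 0.00500871 / 0.06166011
       = 0.0812


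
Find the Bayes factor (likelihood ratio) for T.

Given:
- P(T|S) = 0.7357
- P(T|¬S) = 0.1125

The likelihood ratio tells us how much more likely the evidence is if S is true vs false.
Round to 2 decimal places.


Likelihood Ratio (LR) = P(T|S) / P(T|¬S)

LR = 0.7357 / 0.1125
   = 6.54

The evidence is 6.54 times more likely if S is true than if S is false.
Since LR > 1, the evidence supports S over ¬S.


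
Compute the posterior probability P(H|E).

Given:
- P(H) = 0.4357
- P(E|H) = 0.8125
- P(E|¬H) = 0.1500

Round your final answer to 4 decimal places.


Bayes' theorem: P(H|E) = P(E|H) × P(H) / P(E)

Step 1: Calculate P(E) using law of total probability
P(E) = P(E|H)P(H) + P(E|¬H)P(¬H)
     = 0.8125 × 0.4357 + 0.1500 × 0.5643
     = 0.35400625 + 0.08464500
     = 0.43865125

Step 2: Apply Bayes' theorem
P(H|E) = P(E|H) × P(H) / P(E)
       = 0.35400625 / 0.43865125
       = 0.8070


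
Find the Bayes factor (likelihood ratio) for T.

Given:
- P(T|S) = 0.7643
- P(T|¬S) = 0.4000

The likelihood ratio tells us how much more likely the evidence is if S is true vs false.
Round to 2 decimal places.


Likelihood Ratio (LR) = P(T|S) / P(T|¬S)

LR = 0.7643 / 0.4000
   = 1.91

The evidence is 1.91 times more likely if S is true than if S is false.
LR > 1, so observing T raises the odds in favor of S.


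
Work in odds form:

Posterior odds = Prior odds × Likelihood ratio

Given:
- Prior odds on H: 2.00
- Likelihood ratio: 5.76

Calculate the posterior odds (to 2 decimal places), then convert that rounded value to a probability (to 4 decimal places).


Step 1: Calculate posterior odds
Posterior odds = Prior odds × LR
               = 2.00 × 5.76
               = 11.52

Step 2: Convert to probability
P(H|E) = Posterior odds / (1 + Posterior odds)
       = 11.52 / (1 + 11.52)
       = 11.52 / 12.52
       = 0.9201

The evidence increased P(H) from 0.6667 to 0.9201.


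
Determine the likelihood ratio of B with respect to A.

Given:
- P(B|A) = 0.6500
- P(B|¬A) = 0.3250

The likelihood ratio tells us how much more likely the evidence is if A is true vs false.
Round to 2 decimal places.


Likelihood Ratio (LR) = P(B|A) / P(B|¬A)

LR = 0.6500 / 0.3250
   = 2.00

The evidence is 2.00 times more likely if A is true than if A is false.
LR > 1, so observing B raises the odds in favor of A.


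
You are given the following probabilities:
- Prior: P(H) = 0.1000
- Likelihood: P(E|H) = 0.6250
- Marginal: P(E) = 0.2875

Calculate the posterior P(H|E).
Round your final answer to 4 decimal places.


Using Bayes' theorem:

P(H|E) = P(E|H) × P(H) / P(E)
       = 0.6250 × 0.1000 / 0.2875
       = 0.06250000 / 0.2875
       = 0.2174

The evidence strengthens our belief in H.
Prior: 0.1000 → Posterior: 0.2174


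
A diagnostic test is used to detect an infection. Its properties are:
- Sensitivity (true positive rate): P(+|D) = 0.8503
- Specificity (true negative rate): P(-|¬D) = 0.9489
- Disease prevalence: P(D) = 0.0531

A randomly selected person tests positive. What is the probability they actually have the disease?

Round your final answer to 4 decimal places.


Let D = has disease, + = positive test

Given:
- P(D) = 0.0531 (prevalence)
- P(+|D) = 0.8503 (sensitivity)
- P(-|¬D) = 0.9489 (specificity)
- P(+|¬D) = 0.0511 (false positive rate = 1 - specificity)

Step 1: Find P(+)
P(+) = P(+|D)P(D) + P(+|¬D)P(¬D)
     = 0.8503 × 0.0531 + 0.0511 × 0.9469
     = 0.04515093 + 0.04838659
     = 0.09353752

Step 2: Apply Bayes' theorem for P(D|+)
P(D|+) = P(+|D)P(D) / P(+)
       = 0.04515093 / 0.09353752
       = 0.4827


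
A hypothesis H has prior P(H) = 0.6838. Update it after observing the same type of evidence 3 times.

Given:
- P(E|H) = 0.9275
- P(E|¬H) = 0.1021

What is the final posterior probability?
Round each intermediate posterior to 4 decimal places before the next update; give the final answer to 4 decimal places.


Sequential Bayesian updating:

Initial prior: P(H) = 0.6838

Update 1:
  P(E) = 0.9275 × 0.6838 + 0.1021 × 0.3162 = 0.63422450 + 0.03228402 = 0.66650852
  P(H|E) = 0.63422450 / 0.66650852 = 0.9516

Update 2:
  P(E) = 0.9275 × 0.9516 + 0.1021 × 0.0484 = 0.88260900 + 0.00494164 = 0.88755064
  P(H|E) = 0.88260900 / 0.88755064 = 0.9944

Update 3:
  P(E) = 0.9275 × 0.9944 + 0.1021 × 0.0056 = 0.92230600 + 0.00057176 = 0.92287776
  P(H|E) = 0.92230600 / 0.92287776 = 0.9994

Final posterior: 0.9994
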